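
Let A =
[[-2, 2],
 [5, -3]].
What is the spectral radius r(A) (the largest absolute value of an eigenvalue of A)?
r(A) = (5 + sqrt(41))/2 ≈ 5.7016

The eigenvalues of A are the roots of its characteristic polynomial. With M = A (coefficients from the trace and determinant):
  p(λ) = det(λ I - M) = λ^2 + 5λ - 4.
For λ^2 + 5λ - 4 the discriminant is 41. It is nonnegative but not a perfect square, so the roots are real and irrational: λ = (-5 ± sqrt(41))/2 ≈ 0.7016, -5.7016.
Thus the eigenvalues (to 4 decimals) are 0.7016 (modulus 0.7016); -5.7016 (modulus 5.7016). The spectral radius is the largest modulus: r(A) = (5 + sqrt(41))/2 ≈ 5.7016. (Cross-check: r(A) ≤ ||A||_2 ≈ 6.451; equality holds whenever A is normal, though it can also hold for some non-normal A.)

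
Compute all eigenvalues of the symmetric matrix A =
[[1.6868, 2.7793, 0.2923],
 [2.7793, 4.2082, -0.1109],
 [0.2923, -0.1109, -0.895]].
sigma(A) ≈ {-1, 0, 6}

A is real symmetric, so its spectrum consists of real eigenvalues. Expanding the characteristic polynomial of the displayed matrix gives
  det(λ I - A) = p(λ) = λ^3 + (-5)λ^2 + (-6)λ + (0).
Solving p(λ) = 0 yields eigenvalues ≈ -1, 0, 6. (A is shown rounded to 4 decimals, so these recover the underlying integer eigenvalues to within that precision.)
Verification: the trace of A = 5 equals the sum of eigenvalues 5, and det(A) ≈ -0.0001 matches the eigenvalue product 0.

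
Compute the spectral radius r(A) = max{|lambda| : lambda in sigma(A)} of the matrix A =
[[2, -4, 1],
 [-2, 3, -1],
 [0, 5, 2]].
r(A) ≈ 3.8659

The eigenvalues of A are the roots of its characteristic polynomial. With M = A (coefficients from the trace, the sum of principal 2x2 minors, and det A):
  p(λ) = det(λ I - M) = λ^3 - 7λ^2 + 13λ + 4.
No integer candidate from the rational root theorem (±divisors of 4) is a root, so the roots are irrational. The cubic discriminant is Δ = -2003 < 0, so there is one real root and a complex-conjugate pair. p(-1) = -17 and p(0) = 4 have opposite signs, so a root lies in (-1, 0); Newton's method refines it to λ ≈ -0.2676. Dividing out (λ - (-0.2676)) leaves approximately λ^2 - 7.2676λ + 14.9452. For λ^2 - 7.2676λ + 14.9452 the discriminant is -6.9619. It is negative, so the remaining roots are the complex-conjugate pair λ ≈ 3.6338 ± 1.3193i. Their product equals the constant term, so |λ|^2 ≈ 14.9452 and |λ| ≈ 3.8659.
Thus the eigenvalues (to 4 decimals) are -0.2676 (modulus 0.2676); 3.6338 ± 1.3193i (modulus 3.8659). The spectral radius is the largest modulus: r(A) ≈ 3.8659. (Cross-check: r(A) ≤ ||A||_2 ≈ 7.3689; equality holds whenever A is normal, though it can also hold for some non-normal A.)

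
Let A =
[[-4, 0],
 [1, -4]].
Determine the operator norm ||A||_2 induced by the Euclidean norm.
||A||_2 = sqrt((33 + sqrt(65))/2) ≈ 4.5311 (= sqrt(largest eigenvalue of A^T A))

||A||_2 = sigma_max(A) = sqrt(lambda_max(A^T A)). Form the symmetric matrix M = A^T A =
[[17, -4],
 [-4, 16]].
Its characteristic polynomial (trace, determinant of M give the coefficients) is
  p(λ) = det(λ I - M) = λ^2 - 33λ + 256.
For λ^2 - 33λ + 256 the discriminant is 65. It is nonnegative but not a perfect square, so the roots are real and irrational: λ = (33 ± sqrt(65))/2 ≈ 20.5311, 12.4689.
So the eigenvalues of A^T A are ≈ 12.4689, 20.5311 (all ≥ 0, as they must be for A^T A). The largest is λ_max = (33 + sqrt(65))/2 ≈ 20.5311, hence ||A||_2 = sqrt(λ_max) = sqrt((33 + sqrt(65))/2) ≈ 4.5311.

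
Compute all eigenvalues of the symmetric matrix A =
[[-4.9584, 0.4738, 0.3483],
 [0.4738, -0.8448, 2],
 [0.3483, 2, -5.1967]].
sigma(A) ≈ {-6, -5, 0}

A is real symmetric, so its spectrum consists of real eigenvalues. Expanding the characteristic polynomial of the displayed matrix gives
  det(λ I - A) = p(λ) = λ^3 + (11)λ^2 + (30)λ + (0).
Solving p(λ) = 0 yields eigenvalues ≈ -6, -5, 0. (A is shown rounded to 4 decimals, so these recover the underlying integer eigenvalues to within that precision.)
Verification: the trace of A = -11 equals the sum of eigenvalues -11, and det(A) ≈ 0.0006 matches the eigenvalue product 0.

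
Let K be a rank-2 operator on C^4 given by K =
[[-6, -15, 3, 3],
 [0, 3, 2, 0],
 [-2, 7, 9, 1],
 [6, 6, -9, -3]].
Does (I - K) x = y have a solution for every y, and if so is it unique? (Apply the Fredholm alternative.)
(I - K) is invertible (det(I - K) = -82 ≠ 0), so for every y in C^4 the equation (I - K) x = y has a unique solution.

K has rank 2 and factors as K = U V^T = u1 v1^T + u2 v2^T with u1 = (3, 0, 1, -3), v1 = (-2, -2, 3, 1), u2 = (3, -1, -3, 0), v2 = (0, -3, -2, 0) (multiplying out reproduces the displayed K). The nonzero eigenvalues of U V^T coincide with those of the 2 x 2 matrix G = V^T U = [[v1·u1, v1·u2], [v2·u1, v2·u2]] = [[-6, -13], [-2, 9]], and by the Sylvester determinant identity det(I_4 - U V^T) = det(I_2 - V^T U) = det([[7, 13], [2, -8]]) = (7)(-8) - (13)(2) = -82. (Direct check: I - K =
[[7, 15, -3, -3],
 [0, -2, -2, 0],
 [2, -7, -8, -1],
 [-6, -6, 9, 4]]
has determinant -82.) The finite-dimensional Fredholm alternative says: either (I - K) is invertible, or ker(I - K) ≠ {0} and then range(I - K) = ker((I - K)^*)^⊥, with dim ker(I - K) = dim ker((I - K)^*). Since det(I - K) ≠ 0, 1 is not an eigenvalue of K and ker(I - K) = {0}, so we are in the first case: for every y there is a unique x = (I - K)^(-1) y. (Explicitly, by the Woodbury identity, (I - U V^T)^(-1) = I + U (I_2 - G)^(-1) V^T.)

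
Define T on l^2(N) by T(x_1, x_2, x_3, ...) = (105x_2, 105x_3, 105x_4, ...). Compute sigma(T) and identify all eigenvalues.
sigma(T) = closed disk {z in C : |z| ≤ 105}; sigma_p(T) = open disk {z in C : |z| < 105}

Note T = 105·V where V is the unit left shift (V x)_k = x_{k+1}; so sigma(T) = 105·sigma(V) and ||T|| = 105||V||. ||T x||^2 = 11025sum_{k≥2} |x_k|^2 ≤ 11025||x||^2, with equality on {x : x_1 = 0}, so ||T|| = 105. For any lambda with |lambda| < 105, set r = lambda/105 (|r| < 1); the vector x = (1, r, r^2, ...) is in l^2 and satisfies T x = 105(r, r^2, ...) = lambda x, so lambda is an eigenvalue. On the boundary |lambda| = 105 the geometric series diverges, so no l^2 eigenvector exists, but these lambda lie in the approximate point spectrum. Hence sigma(T) is the closed disk of radius 105 and sigma_p(T) is the open disk.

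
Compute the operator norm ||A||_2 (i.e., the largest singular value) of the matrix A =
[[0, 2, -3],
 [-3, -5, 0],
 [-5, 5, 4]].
||A||_2 ≈ 8.2995 (= sqrt(largest eigenvalue of A^T A))

||A||_2 = sigma_max(A) = sqrt(lambda_max(A^T A)). Form the symmetric matrix M = A^T A =
[[34, -10, -20],
 [-10, 54, 14],
 [-20, 14, 25]].
Its characteristic polynomial (trace, sum of principal 2x2 minors, determinant of M give the coefficients) is
  p(λ) = det(λ I - M) = λ^3 - 113λ^2 + 3340λ - 20736.
No integer candidate from the rational root theorem (±divisors of 20736) is a root, so the roots are irrational. The cubic discriminant is Δ = 2989146000 > 0, so there are three distinct real roots. p(8) = -736 and p(9) = 900 have opposite signs, so a root lies in (8, 9); Newton's method refines it to λ ≈ 8.4367. p(35) = 614 and p(36) = -288 have opposite signs, so a root lies in (35, 36); Newton's method refines it to λ ≈ 35.6822. p(68) = -1696 and p(69) = 240 have opposite signs, so a root lies in (68, 69); Newton's method refines it to λ ≈ 68.8811. Check (Vieta): the three roots sum to 113, matching tr M = 113.
So the eigenvalues of A^T A are ≈ 8.4367, 35.6822, 68.8811 (all ≥ 0, as they must be for A^T A). The largest is λ_max ≈ 68.8811, hence ||A||_2 = sqrt(λ_max) ≈ 8.2995.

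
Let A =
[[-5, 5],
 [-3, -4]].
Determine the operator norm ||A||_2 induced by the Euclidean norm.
||A||_2 = sqrt((75 + sqrt(725))/2) ≈ 7.1388 (= sqrt(largest eigenvalue of A^T A))

||A||_2 = sigma_max(A) = sqrt(lambda_max(A^T A)). Form the symmetric matrix M = A^T A =
[[34, -13],
 [-13, 41]].
Its characteristic polynomial (trace, determinant of M give the coefficients) is
  p(λ) = det(λ I - M) = λ^2 - 75λ + 1225.
For λ^2 - 75λ + 1225 the discriminant is 725. It is nonnegative but not a perfect square, so the roots are real and irrational: λ = (75 ± sqrt(725))/2 ≈ 50.9629, 24.0371.
So the eigenvalues of A^T A are ≈ 24.0371, 50.9629 (all ≥ 0, as they must be for A^T A). The largest is λ_max = (75 + sqrt(725))/2 ≈ 50.9629, hence ||A||_2 = sqrt(λ_max) = sqrt((75 + sqrt(725))/2) ≈ 7.1388.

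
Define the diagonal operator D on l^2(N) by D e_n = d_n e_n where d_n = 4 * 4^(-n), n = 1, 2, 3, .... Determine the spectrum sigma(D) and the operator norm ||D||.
sigma(D) = {4 * 4^(-n) : n ≥ 1} ∪ {0}; ||D|| = 1

A bounded diagonal operator on l^2 with diagonal entries d_n has spectrum equal to the closure of {d_n : n ≥ 1}: every d_n is an eigenvalue (with eigenvector e_n), so {d_n} ⊂ sigma(D); the spectrum is closed, so its closure is too; and for lambda not in the closure, (D - lambda I) has bounded inverse (the diagonal entries 1/(d_n - lambda) are bounded). For our sequence d_n = 4 * 4^(-n), n = 1, 2, 3, ...:
  - {d_n} = {4 * 4^(-n) : n ≥ 1}; the only limit point is 0
  - closure = {4 * 4^(-n) : n ≥ 1} ∪ {0}
For the norm: a diagonal operator has ||D|| = sup_n |d_n|. Here d_n = 4 * 4^(-n) is positive and decreasing, so sup_n |d_n| = d_1 = 4/4 = 1. So ||D|| = 1.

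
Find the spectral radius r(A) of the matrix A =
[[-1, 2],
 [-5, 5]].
r(A) = sqrt(5) ≈ 2.2361

The eigenvalues of A are the roots of its characteristic polynomial. With M = A (coefficients from the trace and determinant):
  p(λ) = det(λ I - M) = λ^2 - 4λ + 5.
For λ^2 - 4λ + 5 the discriminant is -4. It is negative, so the roots are the complex-conjugate pair λ = 2 ± (sqrt(4)/2) i ≈ 2 ± 1i. For a conjugate pair the product of the roots equals the constant term, so |λ|^2 = 5 and |λ| = sqrt(5) ≈ 2.2361.
Thus the eigenvalues (to 4 decimals) are 2 ± 1i (modulus 2.2361). The spectral radius is the largest modulus: r(A) = sqrt(5) ≈ 2.2361. (Cross-check: r(A) ≤ ||A||_2 ≈ 7.3852; equality holds whenever A is normal, though it can also hold for some non-normal A.)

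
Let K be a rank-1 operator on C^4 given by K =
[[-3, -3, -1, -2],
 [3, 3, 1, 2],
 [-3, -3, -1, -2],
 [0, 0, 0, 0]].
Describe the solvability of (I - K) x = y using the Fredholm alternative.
(I - K) is invertible (det(I - K) = 2 ≠ 0), so for every y in C^4 the equation (I - K) x = y has a unique solution.

K has rank 1, so it is an outer product K = u v^T: every row of K is a multiple of one row vector. Reading off the entries, u = (-1, 1, -1, 0) and v = (3, 3, 1, 2) (row i of K equals u_i·v^T). A rank-one matrix u v^T satisfies K u = u (v·u) and kills the (3)-dimensional subspace v^⊥, so its characteristic polynomial is lambda^3 (lambda - v·u) with v·u = tr K = -1. Hence the eigenvalues of I - K are 1 (multiplicity 3) and 1 - (-1) = 2, so det(I - K) = 2. (Direct check: I - K =
[[4, 3, 1, 2],
 [-3, -2, -1, -2],
 [3, 3, 2, 2],
 [0, 0, 0, 1]]
has determinant 2.) The finite-dimensional Fredholm alternative says: either (I - K) is invertible, or ker(I - K) ≠ {0} and then range(I - K) = ker((I - K)^*)^⊥, with dim ker(I - K) = dim ker((I - K)^*). Since det(I - K) ≠ 0, 1 is not an eigenvalue of K and ker(I - K) = {0}, so we are in the first case: for every y there is a unique x = (I - K)^(-1) y. Explicitly, by the Sherman–Morrison formula, (I - u v^T)^(-1) = I + u v^T/(1 - v·u), i.e. (I - K)^(-1) = I + K/(2).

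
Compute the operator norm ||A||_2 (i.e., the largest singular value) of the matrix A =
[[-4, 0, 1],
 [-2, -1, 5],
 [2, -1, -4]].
||A||_2 ≈ 7.5354 (= sqrt(largest eigenvalue of A^T A))

||A||_2 = sigma_max(A) = sqrt(lambda_max(A^T A)). Form the symmetric matrix M = A^T A =
[[24, 0, -22],
 [0, 2, -1],
 [-22, -1, 42]].
Its characteristic polynomial (trace, sum of principal 2x2 minors, determinant of M give the coefficients) is
  p(λ) = det(λ I - M) = λ^3 - 68λ^2 + 655λ - 1024.
No integer candidate from the rational root theorem (±divisors of 1024) is a root, so the roots are irrational. The cubic discriminant is Δ = 364502356 > 0, so there are three distinct real roots. p(1) = -436 and p(2) = 22 have opposite signs, so a root lies in (1, 2); Newton's method refines it to λ ≈ 1.9448. p(9) = 92 and p(10) = -274 have opposite signs, so a root lies in (9, 10); Newton's method refines it to λ ≈ 9.2729. p(56) = -1976 and p(57) = 572 have opposite signs, so a root lies in (56, 57); Newton's method refines it to λ ≈ 56.7823. Check (Vieta): the three roots sum to 68, matching tr M = 68.
So the eigenvalues of A^T A are ≈ 1.9448, 9.2729, 56.7823 (all ≥ 0, as they must be for A^T A). The largest is λ_max ≈ 56.7823, hence ||A||_2 = sqrt(λ_max) ≈ 7.5354.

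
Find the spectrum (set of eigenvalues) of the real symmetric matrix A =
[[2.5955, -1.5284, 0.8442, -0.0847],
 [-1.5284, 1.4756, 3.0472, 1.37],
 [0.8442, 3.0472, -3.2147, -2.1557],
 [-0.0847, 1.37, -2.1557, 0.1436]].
sigma(A) ≈ {-6, 1, 2, 4}

A is real symmetric, so its spectrum consists of real eigenvalues. Expanding the characteristic polynomial of the displayed matrix gives
  det(λ I - A) = p(λ) = λ^4 + (-1)λ^3 + (-28)λ^2 + (75.998)λ + (-47.9985).
Solving p(λ) = 0 yields eigenvalues ≈ -6, 1, 2, 4. (A is shown rounded to 4 decimals, so these recover the underlying integer eigenvalues to within that precision.)
Verification: the trace of A = 1 equals the sum of eigenvalues 1, and det(A) ≈ -47.9985 matches the eigenvalue product -48.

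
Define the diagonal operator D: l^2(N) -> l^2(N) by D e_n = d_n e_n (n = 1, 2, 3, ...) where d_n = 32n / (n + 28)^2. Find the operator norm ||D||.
||D|| = 2/7 (attained at n = 28)

For D diagonal, ||D|| = sup_n |d_n|. Treat f(x) = 32x / (x + 28)^2 for real x > 0. By the quotient rule, f'(x) = 32(28 - x)/(x + 28)^3, which is positive for x < 28 and negative for x > 28. So f has a unique maximum at x = 28, and since 28 is a positive integer, the supremum over n ≥ 1 is attained at n = 28: d_28 = 32·28/(28 + 28)^2 = 32·28/3136 = 2/7. Hence ||D|| = 2/7.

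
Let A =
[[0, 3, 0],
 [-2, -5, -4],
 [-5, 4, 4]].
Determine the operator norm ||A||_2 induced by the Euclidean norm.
||A||_2 ≈ 9.0817 (= sqrt(largest eigenvalue of A^T A))

||A||_2 = sigma_max(A) = sqrt(lambda_max(A^T A)). Form the symmetric matrix M = A^T A =
[[29, -10, -12],
 [-10, 50, 36],
 [-12, 36, 32]].
Its characteristic polynomial (trace, sum of principal 2x2 minors, determinant of M give the coefficients) is
  p(λ) = det(λ I - M) = λ^3 - 111λ^2 + 2438λ - 7056.
No integer candidate from the rational root theorem (±divisors of 7056) is a root, so the roots are irrational. The cubic discriminant is Δ = 9696116164 > 0, so there are three distinct real roots. p(3) = -714 and p(4) = 984 have opposite signs, so a root lies in (3, 4); Newton's method refines it to λ ≈ 3.4062. p(25) = 144 and p(26) = -1128 have opposite signs, so a root lies in (25, 26); Newton's method refines it to λ ≈ 25.116. p(82) = -2136 and p(83) = 2406 have opposite signs, so a root lies in (82, 83); Newton's method refines it to λ ≈ 82.4778. Check (Vieta): the three roots sum to 111, matching tr M = 111.
So the eigenvalues of A^T A are ≈ 3.4062, 25.116, 82.4778 (all ≥ 0, as they must be for A^T A). The largest is λ_max ≈ 82.4778, hence ||A||_2 = sqrt(λ_max) ≈ 9.0817.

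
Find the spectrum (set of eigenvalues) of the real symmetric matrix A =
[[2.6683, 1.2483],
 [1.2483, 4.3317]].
sigma(A) ≈ {2, 5}

A is real symmetric, so its spectrum consists of real eigenvalues. Expanding the characteristic polynomial of the displayed matrix gives
  det(λ I - A) = p(λ) = λ^2 + (-7)λ + (10).
Solving p(λ) = 0 yields eigenvalues ≈ 2, 5. (A is shown rounded to 4 decimals, so these recover the underlying integer eigenvalues to within that precision.)
Verification: the trace of A = 7 equals the sum of eigenvalues 7, and det(A) ≈ 10.0000 matches the eigenvalue product 10.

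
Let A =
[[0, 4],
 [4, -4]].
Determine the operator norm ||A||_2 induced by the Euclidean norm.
||A||_2 = sqrt((48 + sqrt(1280))/2) ≈ 6.4721 (= sqrt(largest eigenvalue of A^T A))

||A||_2 = sigma_max(A) = sqrt(lambda_max(A^T A)). Form the symmetric matrix M = A^T A =
[[16, -16],
 [-16, 32]].
Its characteristic polynomial (trace, determinant of M give the coefficients) is
  p(λ) = det(λ I - M) = λ^2 - 48λ + 256.
For λ^2 - 48λ + 256 the discriminant is 1280. It is nonnegative but not a perfect square, so the roots are real and irrational: λ = (48 ± sqrt(1280))/2 ≈ 41.8885, 6.1115.
So the eigenvalues of A^T A are ≈ 6.1115, 41.8885 (all ≥ 0, as they must be for A^T A). The largest is λ_max = (48 + sqrt(1280))/2 ≈ 41.8885, hence ||A||_2 = sqrt(λ_max) = sqrt((48 + sqrt(1280))/2) ≈ 6.4721.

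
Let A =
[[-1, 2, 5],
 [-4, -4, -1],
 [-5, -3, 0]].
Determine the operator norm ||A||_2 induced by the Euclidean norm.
||A||_2 ≈ 8.1769 (= sqrt(largest eigenvalue of A^T A))

||A||_2 = sigma_max(A) = sqrt(lambda_max(A^T A)). Form the symmetric matrix M = A^T A =
[[42, 29, -1],
 [29, 29, 14],
 [-1, 14, 26]].
Its characteristic polynomial (trace, sum of principal 2x2 minors, determinant of M give the coefficients) is
  p(λ) = det(λ I - M) = λ^3 - 97λ^2 + 2026λ - 729.
No integer candidate from the rational root theorem (±divisors of 729) is a root, so the roots are irrational. The cubic discriminant is Δ = 5259660489 > 0, so there are three distinct real roots. p(0) = -729 and p(1) = 1201 have opposite signs, so a root lies in (0, 1); Newton's method refines it to λ ≈ 0.3662. p(29) = 837 and p(30) = -249 have opposite signs, so a root lies in (29, 30); Newton's method refines it to λ ≈ 29.7721. p(66) = -2049 and p(67) = 343 have opposite signs, so a root lies in (66, 67); Newton's method refines it to λ ≈ 66.8617. Check (Vieta): the three roots sum to 97, matching tr M = 97.
So the eigenvalues of A^T A are ≈ 0.3662, 29.7721, 66.8617 (all ≥ 0, as they must be for A^T A). The largest is λ_max ≈ 66.8617, hence ||A||_2 = sqrt(λ_max) ≈ 8.1769.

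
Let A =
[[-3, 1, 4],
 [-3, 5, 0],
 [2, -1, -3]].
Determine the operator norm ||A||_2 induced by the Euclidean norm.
||A||_2 ≈ 7.4165 (= sqrt(largest eigenvalue of A^T A))

||A||_2 = sigma_max(A) = sqrt(lambda_max(A^T A)). Form the symmetric matrix M = A^T A =
[[22, -20, -18],
 [-20, 27, 7],
 [-18, 7, 25]].
Its characteristic polynomial (trace, sum of principal 2x2 minors, determinant of M give the coefficients) is
  p(λ) = det(λ I - M) = λ^3 - 74λ^2 + 1046λ - 64.
No integer candidate from the rational root theorem (±divisors of 64) is a root, so the roots are irrational. The cubic discriminant is Δ = 1398919344 > 0, so there are three distinct real roots. p(0) = -64 and p(1) = 909 have opposite signs, so a root lies in (0, 1); Newton's method refines it to λ ≈ 0.0615. p(18) = 620 and p(19) = -45 have opposite signs, so a root lies in (18, 19); Newton's method refines it to λ ≈ 18.934. p(55) = -9 and p(56) = 2064 have opposite signs, so a root lies in (55, 56); Newton's method refines it to λ ≈ 55.0045. Check (Vieta): the three roots sum to 74, matching tr M = 74.
So the eigenvalues of A^T A are ≈ 0.0615, 18.934, 55.0045 (all ≥ 0, as they must be for A^T A). The largest is λ_max ≈ 55.0045, hence ||A||_2 = sqrt(λ_max) ≈ 7.4165.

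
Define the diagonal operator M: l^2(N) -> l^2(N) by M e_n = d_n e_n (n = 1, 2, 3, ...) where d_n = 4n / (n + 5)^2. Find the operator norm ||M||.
||M|| = 1/5 (attained at n = 5)

For M diagonal, ||M|| = sup_n |d_n|. Treat f(x) = 4x / (x + 5)^2 for real x > 0. By the quotient rule, f'(x) = 4(5 - x)/(x + 5)^3, which is positive for x < 5 and negative for x > 5. So f has a unique maximum at x = 5, and since 5 is a positive integer, the supremum over n ≥ 1 is attained at n = 5: d_5 = 4·5/(5 + 5)^2 = 4·5/100 = 1/5. Hence ||M|| = 1/5.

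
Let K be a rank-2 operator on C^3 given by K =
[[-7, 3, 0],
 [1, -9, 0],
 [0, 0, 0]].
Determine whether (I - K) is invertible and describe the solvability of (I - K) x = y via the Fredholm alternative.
(I - K) is invertible (det(I - K) = 77 ≠ 0), so for every y in C^3 the equation (I - K) x = y has a unique solution.

K has rank 2 and factors as K = U V^T = u1 v1^T + u2 v2^T with u1 = (-1, -2, 0), v1 = (1, 3, 0), u2 = (2, -1, 0), v2 = (-3, 3, 0) (multiplying out reproduces the displayed K). The nonzero eigenvalues of U V^T coincide with those of the 2 x 2 matrix G = V^T U = [[v1·u1, v1·u2], [v2·u1, v2·u2]] = [[-7, -1], [-3, -9]], and by the Sylvester determinant identity det(I_3 - U V^T) = det(I_2 - V^T U) = det([[8, 1], [3, 10]]) = (8)(10) - (1)(3) = 77. (Direct check: I - K =
[[8, -3, 0],
 [-1, 10, 0],
 [0, 0, 1]]
has determinant 77.) The finite-dimensional Fredholm alternative says: either (I - K) is invertible, or ker(I - K) ≠ {0} and then range(I - K) = ker((I - K)^*)^⊥, with dim ker(I - K) = dim ker((I - K)^*). Since det(I - K) ≠ 0, 1 is not an eigenvalue of K and ker(I - K) = {0}, so we are in the first case: for every y there is a unique x = (I - K)^(-1) y. (Explicitly, by the Woodbury identity, (I - U V^T)^(-1) = I + U (I_2 - G)^(-1) V^T.)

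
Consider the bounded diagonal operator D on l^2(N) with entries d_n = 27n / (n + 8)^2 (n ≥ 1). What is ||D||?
||D|| = 27/32 (attained at n = 8)

For D diagonal, ||D|| = sup_n |d_n|. Treat f(x) = 27x / (x + 8)^2 for real x > 0. By the quotient rule, f'(x) = 27(8 - x)/(x + 8)^3, which is positive for x < 8 and negative for x > 8. So f has a unique maximum at x = 8, and since 8 is a positive integer, the supremum over n ≥ 1 is attained at n = 8: d_8 = 27·8/(8 + 8)^2 = 27·8/256 = 27/32. Hence ||D|| = 27/32.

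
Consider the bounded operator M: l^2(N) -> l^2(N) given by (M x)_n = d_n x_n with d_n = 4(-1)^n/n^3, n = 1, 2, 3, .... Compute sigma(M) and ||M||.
sigma(M) = {4(-1)^n/n^3 : n ≥ 1} ∪ {0}; ||M|| = 4

A bounded diagonal operator on l^2 with diagonal entries d_n has spectrum equal to the closure of {d_n : n ≥ 1}: every d_n is an eigenvalue (with eigenvector e_n), so {d_n} ⊂ sigma(M); the spectrum is closed, so its closure is too; and for lambda not in the closure, (M - lambda I) has bounded inverse (the diagonal entries 1/(d_n - lambda) are bounded). For our sequence d_n = 4(-1)^n/n^3, n = 1, 2, 3, ...:
  - {d_n} = {4(-1)^n/n^3 : n ≥ 1}; the only limit point is 0
  - closure = {4(-1)^n/n^3 : n ≥ 1} ∪ {0}
For the norm: a diagonal operator has ||M|| = sup_n |d_n|. Here |d_n| = 4/n^3 is decreasing, so sup_n |d_n| = |d_1| = 4. So ||M|| = 4.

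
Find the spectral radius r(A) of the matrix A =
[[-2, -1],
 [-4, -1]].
r(A) = (3 + sqrt(17))/2 ≈ 3.5616

The eigenvalues of A are the roots of its characteristic polynomial. With M = A (coefficients from the trace and determinant):
  p(λ) = det(λ I - M) = λ^2 + 3λ - 2.
For λ^2 + 3λ - 2 the discriminant is 17. It is nonnegative but not a perfect square, so the roots are real and irrational: λ = (-3 ± sqrt(17))/2 ≈ 0.5616, -3.5616.
Thus the eigenvalues (to 4 decimals) are 0.5616 (modulus 0.5616); -3.5616 (modulus 3.5616). The spectral radius is the largest modulus: r(A) = (3 + sqrt(17))/2 ≈ 3.5616. (Cross-check: r(A) ≤ ||A||_2 ≈ 4.6708; equality holds whenever A is normal, though it can also hold for some non-normal A.)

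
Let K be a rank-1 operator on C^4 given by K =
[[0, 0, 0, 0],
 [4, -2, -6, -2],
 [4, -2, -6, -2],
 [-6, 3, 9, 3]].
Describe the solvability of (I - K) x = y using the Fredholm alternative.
(I - K) is invertible (det(I - K) = 6 ≠ 0), so for every y in C^4 the equation (I - K) x = y has a unique solution.

K has rank 1, so it is an outer product K = u v^T: every row of K is a multiple of one row vector. Reading off the entries, u = (0, 2, 2, -3) and v = (2, -1, -3, -1) (row i of K equals u_i·v^T). A rank-one matrix u v^T satisfies K u = u (v·u) and kills the (3)-dimensional subspace v^⊥, so its characteristic polynomial is lambda^3 (lambda - v·u) with v·u = tr K = -5. Hence the eigenvalues of I - K are 1 (multiplicity 3) and 1 - (-5) = 6, so det(I - K) = 6. (Direct check: I - K =
[[1, 0, 0, 0],
 [-4, 3, 6, 2],
 [-4, 2, 7, 2],
 [6, -3, -9, -2]]
has determinant 6.) The finite-dimensional Fredholm alternative says: either (I - K) is invertible, or ker(I - K) ≠ {0} and then range(I - K) = ker((I - K)^*)^⊥, with dim ker(I - K) = dim ker((I - K)^*). Since det(I - K) ≠ 0, 1 is not an eigenvalue of K and ker(I - K) = {0}, so we are in the first case: for every y there is a unique x = (I - K)^(-1) y. Explicitly, by the Sherman–Morrison formula, (I - u v^T)^(-1) = I + u v^T/(1 - v·u), i.e. (I - K)^(-1) = I + K/(6).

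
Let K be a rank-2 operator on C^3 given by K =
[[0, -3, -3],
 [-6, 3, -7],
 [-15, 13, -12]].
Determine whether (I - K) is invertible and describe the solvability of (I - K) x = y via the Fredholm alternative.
(I - K) is invertible (det(I - K) = 2 ≠ 0), so for every y in C^3 the equation (I - K) x = y has a unique solution.

K has rank 2 and factors as K = U V^T = u1 v1^T + u2 v2^T with u1 = (-3, -3, -2), v1 = (3, -2, 3), u2 = (3, 1, -3), v2 = (3, -3, 2) (multiplying out reproduces the displayed K). The nonzero eigenvalues of U V^T coincide with those of the 2 x 2 matrix G = V^T U = [[v1·u1, v1·u2], [v2·u1, v2·u2]] = [[-9, -2], [-4, 0]], and by the Sylvester determinant identity det(I_3 - U V^T) = det(I_2 - V^T U) = det([[10, 2], [4, 1]]) = (10)(1) - (2)(4) = 2. (Direct check: I - K =
[[1, 3, 3],
 [6, -2, 7],
 [15, -13, 13]]
has determinant 2.) The finite-dimensional Fredholm alternative says: either (I - K) is invertible, or ker(I - K) ≠ {0} and then range(I - K) = ker((I - K)^*)^⊥, with dim ker(I - K) = dim ker((I - K)^*). Since det(I - K) ≠ 0, 1 is not an eigenvalue of K and ker(I - K) = {0}, so we are in the first case: for every y there is a unique x = (I - K)^(-1) y. (Explicitly, by the Woodbury identity, (I - U V^T)^(-1) = I + U (I_2 - G)^(-1) V^T.)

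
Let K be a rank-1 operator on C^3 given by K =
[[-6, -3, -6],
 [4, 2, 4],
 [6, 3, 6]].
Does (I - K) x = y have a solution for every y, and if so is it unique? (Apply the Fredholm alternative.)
(I - K) is invertible (det(I - K) = -1 ≠ 0), so for every y in C^3 the equation (I - K) x = y has a unique solution.

K has rank 1, so it is an outer product K = u v^T: every row of K is a multiple of one row vector. Reading off the entries, u = (3, -2, -3) and v = (-2, -1, -2) (row i of K equals u_i·v^T). A rank-one matrix u v^T satisfies K u = u (v·u) and kills the (2)-dimensional subspace v^⊥, so its characteristic polynomial is lambda^2 (lambda - v·u) with v·u = tr K = 2. Hence the eigenvalues of I - K are 1 (multiplicity 2) and 1 - (2) = -1, so det(I - K) = -1. (Direct check: I - K =
[[7, 3, 6],
 [-4, -1, -4],
 [-6, -3, -5]]
has determinant -1.) The finite-dimensional Fredholm alternative says: either (I - K) is invertible, or ker(I - K) ≠ {0} and then range(I - K) = ker((I - K)^*)^⊥, with dim ker(I - K) = dim ker((I - K)^*). Since det(I - K) ≠ 0, 1 is not an eigenvalue of K and ker(I - K) = {0}, so we are in the first case: for every y there is a unique x = (I - K)^(-1) y. Explicitly, by the Sherman–Morrison formula, (I - u v^T)^(-1) = I + u v^T/(1 - v·u), i.e. (I - K)^(-1) = I - K.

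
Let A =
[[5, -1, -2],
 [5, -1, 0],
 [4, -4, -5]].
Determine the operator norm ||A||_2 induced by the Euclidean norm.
||A||_2 ≈ 9.848 (= sqrt(largest eigenvalue of A^T A))

||A||_2 = sigma_max(A) = sqrt(lambda_max(A^T A)). Form the symmetric matrix M = A^T A =
[[66, -26, -30],
 [-26, 18, 22],
 [-30, 22, 29]].
Its characteristic polynomial (trace, sum of principal 2x2 minors, determinant of M give the coefficients) is
  p(λ) = det(λ I - M) = λ^3 - 113λ^2 + 1564λ - 1024.
No integer candidate from the rational root theorem (±divisors of 1024) is a root, so the roots are irrational. The cubic discriminant is Δ = 13250529808 > 0, so there are three distinct real roots. p(0) = -1024 and p(1) = 428 have opposite signs, so a root lies in (0, 1); Newton's method refines it to λ ≈ 0.6888. p(15) = 386 and p(16) = -832 have opposite signs, so a root lies in (15, 16); Newton's method refines it to λ ≈ 15.329. p(96) = -7552 and p(97) = 140 have opposite signs, so a root lies in (96, 97); Newton's method refines it to λ ≈ 96.9822. Check (Vieta): the three roots sum to 113, matching tr M = 113.
So the eigenvalues of A^T A are ≈ 0.6888, 15.329, 96.9822 (all ≥ 0, as they must be for A^T A). The largest is λ_max ≈ 96.9822, hence ||A||_2 = sqrt(λ_max) ≈ 9.848.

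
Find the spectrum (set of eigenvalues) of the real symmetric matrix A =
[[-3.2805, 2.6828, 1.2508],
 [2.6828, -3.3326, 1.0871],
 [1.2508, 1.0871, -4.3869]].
sigma(A) ≈ {-6, -5, 0}

A is real symmetric, so its spectrum consists of real eigenvalues. Expanding the characteristic polynomial of the displayed matrix gives
  det(λ I - A) = p(λ) = λ^3 + (11)λ^2 + (30)λ + (0).
Solving p(λ) = 0 yields eigenvalues ≈ -6, -5, 0. (A is shown rounded to 4 decimals, so these recover the underlying integer eigenvalues to within that precision.)
Verification: the trace of A = -11 equals the sum of eigenvalues -11, and det(A) ≈ 0.0007 matches the eigenvalue product 0.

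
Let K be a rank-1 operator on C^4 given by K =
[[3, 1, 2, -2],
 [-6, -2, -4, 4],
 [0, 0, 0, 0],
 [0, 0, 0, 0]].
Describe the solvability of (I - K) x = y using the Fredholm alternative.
(I - K) is singular (det(I - K) = 0, i.e. 1 ∈ sigma(K)). (I - K) x = y is solvable iff y ⊥ ker((I - K)^*) = span{(3, 1, 2, -2)}, i.e. iff 3y_1 + y_2 + 2y_3 - 2y_4 = 0. When solvable, the solutions are x = y + c·(1, -2, 0, 0), c arbitrary (ker(I - K) = span{(1, -2, 0, 0)}, dimension 1).

K has rank 1, so it is an outer product K = u v^T: every row of K is a multiple of one row vector. Reading off the entries, u = (1, -2, 0, 0) and v = (3, 1, 2, -2) (row i of K equals u_i·v^T). A rank-one matrix u v^T satisfies K u = u (v·u) and kills the (3)-dimensional subspace v^⊥, so its characteristic polynomial is lambda^3 (lambda - v·u) with v·u = tr K = 1. Hence the eigenvalues of I - K are 1 (multiplicity 3) and 1 - (1) = 0, so det(I - K) = 0. (Direct check: I - K =
[[-2, -1, -2, 2],
 [6, 3, 4, -4],
 [0, 0, 1, 0],
 [0, 0, 0, 1]]
has determinant 0.) So 1 is an eigenvalue of K and (I - K) is not invertible. The finite-dimensional Fredholm alternative says: either (I - K) is invertible, or ker(I - K) ≠ {0} and then range(I - K) = ker((I - K)^*)^⊥, with dim ker(I - K) = dim ker((I - K)^*). We are in the second case, so we need both kernels. Kernel of I - K: (I - K) u = u - u (v·u) = u - u = 0, so ker(I - K) = span{u} = span{(1, -2, 0, 0)} (it is exactly 1-dimensional because rank(I - K) = 3). Kernel of the adjoint: K is real, so (I - K)^* = I - K^T = I - v u^T, and (I - v u^T) v = v - v (u·v) = 0; hence ker((I - K)^*) = span{v} = span{(3, 1, 2, -2)}. Therefore (I - K) x = y is solvable iff <y, v> = 0, i.e. iff 3y_1 + y_2 + 2y_3 - 2y_4 = 0. When this holds, K y = u (v·y) = 0, so (I - K) y = y and x = y is a particular solution; the full solution set is the line x = y + c·u = y + c·(1, -2, 0, 0), c ∈ C.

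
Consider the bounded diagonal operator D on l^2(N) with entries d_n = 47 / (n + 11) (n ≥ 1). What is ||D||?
||D|| = 47/12 (attained at n = 1)

For D diagonal, ||D|| = sup_n |d_n| = sup_n 47/(n + 11). This is positive and strictly decreasing in n, so the supremum is attained at n = 1: d_1 = 47/(1 + 11) = 47/12. Hence ||D|| = 47/12.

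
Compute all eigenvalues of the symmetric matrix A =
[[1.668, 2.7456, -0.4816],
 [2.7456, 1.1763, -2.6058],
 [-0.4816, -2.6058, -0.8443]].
sigma(A) ≈ {-3, 0, 5}

A is real symmetric, so its spectrum consists of real eigenvalues. Expanding the characteristic polynomial of the displayed matrix gives
  det(λ I - A) = p(λ) = λ^3 + (-2)λ^2 + (-15)λ + (0).
Solving p(λ) = 0 yields eigenvalues ≈ -3, 0, 5. (A is shown rounded to 4 decimals, so these recover the underlying integer eigenvalues to within that precision.)
Verification: the trace of A = 2 equals the sum of eigenvalues 2, and det(A) ≈ 0.0004 matches the eigenvalue product 0.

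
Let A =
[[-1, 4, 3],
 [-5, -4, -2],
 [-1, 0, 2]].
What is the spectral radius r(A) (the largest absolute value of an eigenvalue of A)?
r(A) ≈ 5.0259

The eigenvalues of A are the roots of its characteristic polynomial. With M = A (coefficients from the trace, the sum of principal 2x2 minors, and det A):
  p(λ) = det(λ I - M) = λ^3 + 3λ^2 + 17λ - 44.
No integer candidate from the rational root theorem (±divisors of 44) is a root, so the roots are irrational. The cubic discriminant is Δ = -104963 < 0, so there is one real root and a complex-conjugate pair. p(1) = -23 and p(2) = 10 have opposite signs, so a root lies in (1, 2); Newton's method refines it to λ ≈ 1.7419. Dividing out (λ - (1.7419)) leaves approximately λ^2 + 4.7419λ + 25.2599. For λ^2 + 4.7419λ + 25.2599 the discriminant is -78.5539. It is negative, so the remaining roots are the complex-conjugate pair λ ≈ -2.3709 ± 4.4315i. Their product equals the constant term, so |λ|^2 ≈ 25.2599 and |λ| ≈ 5.0259.
Thus the eigenvalues (to 4 decimals) are 1.7419 (modulus 1.7419); -2.3709 ± 4.4315i (modulus 5.0259). The spectral radius is the largest modulus: r(A) ≈ 5.0259. (Cross-check: r(A) ≤ ||A||_2 ≈ 7.4243; equality holds whenever A is normal, though it can also hold for some non-normal A.)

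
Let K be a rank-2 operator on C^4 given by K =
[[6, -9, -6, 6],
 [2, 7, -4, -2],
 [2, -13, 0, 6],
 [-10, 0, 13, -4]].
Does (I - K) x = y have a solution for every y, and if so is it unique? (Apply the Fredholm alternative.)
(I - K) is invertible (det(I - K) = -58 ≠ 0), so for every y in C^4 the equation (I - K) x = y has a unique solution.

K has rank 2 and factors as K = U V^T = u1 v1^T + u2 v2^T with u1 = (3, -1, 3, -2), v1 = (2, -3, -2, 2), u2 = (0, 2, -2, -3), v2 = (2, 2, -3, 0) (multiplying out reproduces the displayed K). The nonzero eigenvalues of U V^T coincide with those of the 2 x 2 matrix G = V^T U = [[v1·u1, v1·u2], [v2·u1, v2·u2]] = [[-1, -8], [-5, 10]], and by the Sylvester determinant identity det(I_4 - U V^T) = det(I_2 - V^T U) = det([[2, 8], [5, -9]]) = (2)(-9) - (8)(5) = -58. (Direct check: I - K =
[[-5, 9, 6, -6],
 [-2, -6, 4, 2],
 [-2, 13, 1, -6],
 [10, 0, -13, 5]]
has determinant -58.) The finite-dimensional Fredholm alternative says: either (I - K) is invertible, or ker(I - K) ≠ {0} and then range(I - K) = ker((I - K)^*)^⊥, with dim ker(I - K) = dim ker((I - K)^*). Since det(I - K) ≠ 0, 1 is not an eigenvalue of K and ker(I - K) = {0}, so we are in the first case: for every y there is a unique x = (I - K)^(-1) y. (Explicitly, by the Woodbury identity, (I - U V^T)^(-1) = I + U (I_2 - G)^(-1) V^T.)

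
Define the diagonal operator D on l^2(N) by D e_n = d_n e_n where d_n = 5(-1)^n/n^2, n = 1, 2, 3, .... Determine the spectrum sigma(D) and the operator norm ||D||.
sigma(D) = {5(-1)^n/n^2 : n ≥ 1} ∪ {0}; ||D|| = 5

A bounded diagonal operator on l^2 with diagonal entries d_n has spectrum equal to the closure of {d_n : n ≥ 1}: every d_n is an eigenvalue (with eigenvector e_n), so {d_n} ⊂ sigma(D); the spectrum is closed, so its closure is too; and for lambda not in the closure, (D - lambda I) has bounded inverse (the diagonal entries 1/(d_n - lambda) are bounded). For our sequence d_n = 5(-1)^n/n^2, n = 1, 2, 3, ...:
  - {d_n} = {5(-1)^n/n^2 : n ≥ 1}; the only limit point is 0
  - closure = {5(-1)^n/n^2 : n ≥ 1} ∪ {0}
For the norm: a diagonal operator has ||D|| = sup_n |d_n|. Here |d_n| = 5/n^2 is decreasing, so sup_n |d_n| = |d_1| = 5. So ||D|| = 5.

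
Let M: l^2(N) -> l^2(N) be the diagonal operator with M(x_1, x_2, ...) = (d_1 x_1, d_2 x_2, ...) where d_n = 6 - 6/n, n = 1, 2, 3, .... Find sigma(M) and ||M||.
sigma(M) = {6 - 6/n : n ≥ 1} ∪ {6}; ||M|| = 6

A bounded diagonal operator on l^2 with diagonal entries d_n has spectrum equal to the closure of {d_n : n ≥ 1}: every d_n is an eigenvalue (with eigenvector e_n), so {d_n} ⊂ sigma(M); the spectrum is closed, so its closure is too; and for lambda not in the closure, (M - lambda I) has bounded inverse (the diagonal entries 1/(d_n - lambda) are bounded). For our sequence d_n = 6 - 6/n, n = 1, 2, 3, ...:
  - {d_n} = {6 - 6/n : n ≥ 1}; the only limit point is 6
  - closure = {6 - 6/n : n ≥ 1} ∪ {6}
For the norm: a diagonal operator has ||M|| = sup_n |d_n|. Here d_n = 6 - 6/n increases monotonically from d_1 = 0 toward 6, with all terms in [0, 6); so sup_n |d_n| = 6 (the supremum is the limit, not attained). So ||M|| = 6.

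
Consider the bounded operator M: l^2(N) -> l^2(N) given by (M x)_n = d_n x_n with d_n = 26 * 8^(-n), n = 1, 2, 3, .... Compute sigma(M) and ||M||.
sigma(M) = {26 * 8^(-n) : n ≥ 1} ∪ {0}; ||M|| = 13/4

A bounded diagonal operator on l^2 with diagonal entries d_n has spectrum equal to the closure of {d_n : n ≥ 1}: every d_n is an eigenvalue (with eigenvector e_n), so {d_n} ⊂ sigma(M); the spectrum is closed, so its closure is too; and for lambda not in the closure, (M - lambda I) has bounded inverse (the diagonal entries 1/(d_n - lambda) are bounded). For our sequence d_n = 26 * 8^(-n), n = 1, 2, 3, ...:
  - {d_n} = {26 * 8^(-n) : n ≥ 1}; the only limit point is 0
  - closure = {26 * 8^(-n) : n ≥ 1} ∪ {0}
For the norm: a diagonal operator has ||M|| = sup_n |d_n|. Here d_n = 26 * 8^(-n) is positive and decreasing, so sup_n |d_n| = d_1 = 26/8 = 13/4. So ||M|| = 13/4.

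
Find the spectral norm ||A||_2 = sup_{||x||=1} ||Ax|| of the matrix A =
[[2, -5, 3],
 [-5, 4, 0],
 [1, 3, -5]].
||A||_2 ≈ 9.1025 (= sqrt(largest eigenvalue of A^T A))

||A||_2 = sigma_max(A) = sqrt(lambda_max(A^T A)). Form the symmetric matrix M = A^T A =
[[30, -27, 1],
 [-27, 50, -30],
 [1, -30, 34]].
Its characteristic polynomial (trace, sum of principal 2x2 minors, determinant of M give the coefficients) is
  p(λ) = det(λ I - M) = λ^3 - 114λ^2 + 2590λ - 784.
No integer candidate from the rational root theorem (±divisors of 784) is a root, so the roots are irrational. The cubic discriminant is Δ = 17186543024 > 0, so there are three distinct real roots. p(0) = -784 and p(1) = 1693 have opposite signs, so a root lies in (0, 1); Newton's method refines it to λ ≈ 0.3068. p(30) = 1316 and p(31) = -257 have opposite signs, so a root lies in (30, 31); Newton's method refines it to λ ≈ 30.8385. p(82) = -3572 and p(83) = 627 have opposite signs, so a root lies in (82, 83); Newton's method refines it to λ ≈ 82.8546. Check (Vieta): the three roots sum to 114, matching tr M = 114.
So the eigenvalues of A^T A are ≈ 0.3068, 30.8385, 82.8546 (all ≥ 0, as they must be for A^T A). The largest is λ_max ≈ 82.8546, hence ||A||_2 = sqrt(λ_max) ≈ 9.1025.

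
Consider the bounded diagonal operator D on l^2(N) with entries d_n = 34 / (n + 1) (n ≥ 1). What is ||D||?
||D|| = 17 (attained at n = 1)

For D diagonal, ||D|| = sup_n |d_n| = sup_n 34/(n + 1). This is positive and strictly decreasing in n, so the supremum is attained at n = 1: d_1 = 34/(1 + 1) = 17. Hence ||D|| = 17.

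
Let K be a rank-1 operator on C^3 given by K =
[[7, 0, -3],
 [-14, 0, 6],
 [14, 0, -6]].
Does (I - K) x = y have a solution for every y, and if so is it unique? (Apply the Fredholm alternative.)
(I - K) is singular (det(I - K) = 0, i.e. 1 ∈ sigma(K)). (I - K) x = y is solvable iff y ⊥ ker((I - K)^*) = span{(7, 0, -3)}, i.e. iff 7y_1 - 3y_3 = 0. When solvable, the solutions are x = y + c·(1, -2, 2), c arbitrary (ker(I - K) = span{(1, -2, 2)}, dimension 1).

K has rank 1, so it is an outer product K = u v^T: every row of K is a multiple of one row vector. Reading off the entries, u = (1, -2, 2) and v = (7, 0, -3) (row i of K equals u_i·v^T). A rank-one matrix u v^T satisfies K u = u (v·u) and kills the (2)-dimensional subspace v^⊥, so its characteristic polynomial is lambda^2 (lambda - v·u) with v·u = tr K = 1. Hence the eigenvalues of I - K are 1 (multiplicity 2) and 1 - (1) = 0, so det(I - K) = 0. (Direct check: I - K =
[[-6, 0, 3],
 [14, 1, -6],
 [-14, 0, 7]]
has determinant 0.) So 1 is an eigenvalue of K and (I - K) is not invertible. The finite-dimensional Fredholm alternative says: either (I - K) is invertible, or ker(I - K) ≠ {0} and then range(I - K) = ker((I - K)^*)^⊥, with dim ker(I - K) = dim ker((I - K)^*). We are in the second case, so we need both kernels. Kernel of I - K: (I - K) u = u - u (v·u) = u - u = 0, so ker(I - K) = span{u} = span{(1, -2, 2)} (it is exactly 1-dimensional because rank(I - K) = 2). Kernel of the adjoint: K is real, so (I - K)^* = I - K^T = I - v u^T, and (I - v u^T) v = v - v (u·v) = 0; hence ker((I - K)^*) = span{v} = span{(7, 0, -3)}. Therefore (I - K) x = y is solvable iff <y, v> = 0, i.e. iff 7y_1 - 3y_3 = 0. When this holds, K y = u (v·y) = 0, so (I - K) y = y and x = y is a particular solution; the full solution set is the line x = y + c·u = y + c·(1, -2, 2), c ∈ C.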